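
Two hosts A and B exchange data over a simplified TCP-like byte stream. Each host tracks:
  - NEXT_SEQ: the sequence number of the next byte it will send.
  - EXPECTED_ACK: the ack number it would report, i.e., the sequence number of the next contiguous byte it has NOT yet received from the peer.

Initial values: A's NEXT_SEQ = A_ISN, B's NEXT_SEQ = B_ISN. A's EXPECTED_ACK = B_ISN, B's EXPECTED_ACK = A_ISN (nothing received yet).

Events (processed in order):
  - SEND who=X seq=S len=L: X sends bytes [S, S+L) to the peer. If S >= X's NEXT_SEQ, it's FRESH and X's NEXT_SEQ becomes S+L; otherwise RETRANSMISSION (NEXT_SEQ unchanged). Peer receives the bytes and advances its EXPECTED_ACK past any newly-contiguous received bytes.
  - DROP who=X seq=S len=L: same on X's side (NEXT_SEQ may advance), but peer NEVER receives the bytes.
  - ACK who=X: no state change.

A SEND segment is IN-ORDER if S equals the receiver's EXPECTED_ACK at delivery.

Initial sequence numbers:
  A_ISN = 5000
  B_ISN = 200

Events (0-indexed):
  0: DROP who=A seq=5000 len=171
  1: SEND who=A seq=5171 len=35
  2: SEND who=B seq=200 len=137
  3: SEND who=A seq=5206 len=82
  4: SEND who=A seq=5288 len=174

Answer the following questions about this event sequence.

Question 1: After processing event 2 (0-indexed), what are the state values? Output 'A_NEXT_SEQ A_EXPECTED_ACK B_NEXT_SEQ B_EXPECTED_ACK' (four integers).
After event 0: A_seq=5171 A_ack=200 B_seq=200 B_ack=5000
After event 1: A_seq=5206 A_ack=200 B_seq=200 B_ack=5000
After event 2: A_seq=5206 A_ack=337 B_seq=337 B_ack=5000

5206 337 337 5000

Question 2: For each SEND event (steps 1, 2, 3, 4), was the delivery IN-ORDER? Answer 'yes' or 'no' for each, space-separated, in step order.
Answer: no yes no no

Derivation:
Step 1: SEND seq=5171 -> out-of-order
Step 2: SEND seq=200 -> in-order
Step 3: SEND seq=5206 -> out-of-order
Step 4: SEND seq=5288 -> out-of-order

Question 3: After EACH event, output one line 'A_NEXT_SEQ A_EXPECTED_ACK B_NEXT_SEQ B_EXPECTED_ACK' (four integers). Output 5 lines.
5171 200 200 5000
5206 200 200 5000
5206 337 337 5000
5288 337 337 5000
5462 337 337 5000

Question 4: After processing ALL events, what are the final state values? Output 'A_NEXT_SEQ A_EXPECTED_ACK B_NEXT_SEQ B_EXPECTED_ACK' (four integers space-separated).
After event 0: A_seq=5171 A_ack=200 B_seq=200 B_ack=5000
After event 1: A_seq=5206 A_ack=200 B_seq=200 B_ack=5000
After event 2: A_seq=5206 A_ack=337 B_seq=337 B_ack=5000
After event 3: A_seq=5288 A_ack=337 B_seq=337 B_ack=5000
After event 4: A_seq=5462 A_ack=337 B_seq=337 B_ack=5000

Answer: 5462 337 337 5000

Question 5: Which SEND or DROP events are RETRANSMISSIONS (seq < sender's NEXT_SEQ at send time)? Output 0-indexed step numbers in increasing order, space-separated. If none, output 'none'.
Answer: none

Derivation:
Step 0: DROP seq=5000 -> fresh
Step 1: SEND seq=5171 -> fresh
Step 2: SEND seq=200 -> fresh
Step 3: SEND seq=5206 -> fresh
Step 4: SEND seq=5288 -> fresh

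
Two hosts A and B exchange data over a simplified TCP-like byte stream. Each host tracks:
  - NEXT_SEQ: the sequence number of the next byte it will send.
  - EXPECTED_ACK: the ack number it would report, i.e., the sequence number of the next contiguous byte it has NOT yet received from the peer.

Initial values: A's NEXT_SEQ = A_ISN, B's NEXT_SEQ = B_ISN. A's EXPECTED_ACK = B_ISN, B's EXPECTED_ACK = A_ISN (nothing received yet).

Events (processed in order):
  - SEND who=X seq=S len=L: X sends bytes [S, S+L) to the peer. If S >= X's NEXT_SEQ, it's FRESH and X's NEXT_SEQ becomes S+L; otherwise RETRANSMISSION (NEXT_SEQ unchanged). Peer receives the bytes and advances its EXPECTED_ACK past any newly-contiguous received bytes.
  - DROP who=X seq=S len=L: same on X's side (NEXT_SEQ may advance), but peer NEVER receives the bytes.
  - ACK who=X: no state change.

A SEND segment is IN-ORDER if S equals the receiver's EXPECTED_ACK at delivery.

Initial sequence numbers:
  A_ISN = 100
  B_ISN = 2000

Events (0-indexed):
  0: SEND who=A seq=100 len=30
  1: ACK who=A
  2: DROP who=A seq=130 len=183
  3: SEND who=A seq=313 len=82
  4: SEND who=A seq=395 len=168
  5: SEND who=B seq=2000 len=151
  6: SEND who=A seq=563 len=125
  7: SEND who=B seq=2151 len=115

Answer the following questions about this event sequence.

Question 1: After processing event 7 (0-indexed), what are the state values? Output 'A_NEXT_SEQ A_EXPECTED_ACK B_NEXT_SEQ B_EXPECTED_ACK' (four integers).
After event 0: A_seq=130 A_ack=2000 B_seq=2000 B_ack=130
After event 1: A_seq=130 A_ack=2000 B_seq=2000 B_ack=130
After event 2: A_seq=313 A_ack=2000 B_seq=2000 B_ack=130
After event 3: A_seq=395 A_ack=2000 B_seq=2000 B_ack=130
After event 4: A_seq=563 A_ack=2000 B_seq=2000 B_ack=130
After event 5: A_seq=563 A_ack=2151 B_seq=2151 B_ack=130
After event 6: A_seq=688 A_ack=2151 B_seq=2151 B_ack=130
After event 7: A_seq=688 A_ack=2266 B_seq=2266 B_ack=130

688 2266 2266 130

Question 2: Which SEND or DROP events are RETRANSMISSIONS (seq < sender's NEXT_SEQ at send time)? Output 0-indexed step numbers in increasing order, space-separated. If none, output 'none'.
Step 0: SEND seq=100 -> fresh
Step 2: DROP seq=130 -> fresh
Step 3: SEND seq=313 -> fresh
Step 4: SEND seq=395 -> fresh
Step 5: SEND seq=2000 -> fresh
Step 6: SEND seq=563 -> fresh
Step 7: SEND seq=2151 -> fresh

Answer: none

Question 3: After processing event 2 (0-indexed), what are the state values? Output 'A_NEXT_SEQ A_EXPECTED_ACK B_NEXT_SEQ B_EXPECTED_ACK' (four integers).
After event 0: A_seq=130 A_ack=2000 B_seq=2000 B_ack=130
After event 1: A_seq=130 A_ack=2000 B_seq=2000 B_ack=130
After event 2: A_seq=313 A_ack=2000 B_seq=2000 B_ack=130

313 2000 2000 130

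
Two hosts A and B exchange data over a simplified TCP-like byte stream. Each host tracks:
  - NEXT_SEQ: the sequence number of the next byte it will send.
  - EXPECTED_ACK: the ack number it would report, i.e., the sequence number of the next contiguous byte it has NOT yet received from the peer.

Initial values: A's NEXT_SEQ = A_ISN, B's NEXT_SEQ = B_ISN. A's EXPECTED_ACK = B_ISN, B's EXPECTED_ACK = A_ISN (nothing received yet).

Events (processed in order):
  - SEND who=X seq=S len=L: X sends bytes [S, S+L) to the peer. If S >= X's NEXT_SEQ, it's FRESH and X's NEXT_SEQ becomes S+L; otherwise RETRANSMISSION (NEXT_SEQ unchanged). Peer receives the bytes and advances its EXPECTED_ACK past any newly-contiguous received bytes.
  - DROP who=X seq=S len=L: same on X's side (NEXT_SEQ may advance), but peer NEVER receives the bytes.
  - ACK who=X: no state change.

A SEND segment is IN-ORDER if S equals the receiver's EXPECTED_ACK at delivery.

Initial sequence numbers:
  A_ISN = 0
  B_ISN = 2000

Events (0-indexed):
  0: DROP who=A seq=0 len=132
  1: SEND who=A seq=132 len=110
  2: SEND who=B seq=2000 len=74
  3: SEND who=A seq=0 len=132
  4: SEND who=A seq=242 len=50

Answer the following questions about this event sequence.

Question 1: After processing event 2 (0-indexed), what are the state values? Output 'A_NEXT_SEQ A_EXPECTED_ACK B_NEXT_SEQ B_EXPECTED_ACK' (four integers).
After event 0: A_seq=132 A_ack=2000 B_seq=2000 B_ack=0
After event 1: A_seq=242 A_ack=2000 B_seq=2000 B_ack=0
After event 2: A_seq=242 A_ack=2074 B_seq=2074 B_ack=0

242 2074 2074 0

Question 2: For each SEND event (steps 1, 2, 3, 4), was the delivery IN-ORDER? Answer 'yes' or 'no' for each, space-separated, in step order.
Step 1: SEND seq=132 -> out-of-order
Step 2: SEND seq=2000 -> in-order
Step 3: SEND seq=0 -> in-order
Step 4: SEND seq=242 -> in-order

Answer: no yes yes yes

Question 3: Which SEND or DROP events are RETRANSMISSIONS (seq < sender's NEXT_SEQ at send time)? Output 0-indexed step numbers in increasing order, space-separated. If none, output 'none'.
Answer: 3

Derivation:
Step 0: DROP seq=0 -> fresh
Step 1: SEND seq=132 -> fresh
Step 2: SEND seq=2000 -> fresh
Step 3: SEND seq=0 -> retransmit
Step 4: SEND seq=242 -> fresh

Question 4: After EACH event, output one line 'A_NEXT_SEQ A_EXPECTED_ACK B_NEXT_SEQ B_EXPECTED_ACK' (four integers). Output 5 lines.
132 2000 2000 0
242 2000 2000 0
242 2074 2074 0
242 2074 2074 242
292 2074 2074 292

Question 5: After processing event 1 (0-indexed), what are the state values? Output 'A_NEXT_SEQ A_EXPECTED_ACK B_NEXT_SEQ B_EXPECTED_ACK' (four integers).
After event 0: A_seq=132 A_ack=2000 B_seq=2000 B_ack=0
After event 1: A_seq=242 A_ack=2000 B_seq=2000 B_ack=0

242 2000 2000 0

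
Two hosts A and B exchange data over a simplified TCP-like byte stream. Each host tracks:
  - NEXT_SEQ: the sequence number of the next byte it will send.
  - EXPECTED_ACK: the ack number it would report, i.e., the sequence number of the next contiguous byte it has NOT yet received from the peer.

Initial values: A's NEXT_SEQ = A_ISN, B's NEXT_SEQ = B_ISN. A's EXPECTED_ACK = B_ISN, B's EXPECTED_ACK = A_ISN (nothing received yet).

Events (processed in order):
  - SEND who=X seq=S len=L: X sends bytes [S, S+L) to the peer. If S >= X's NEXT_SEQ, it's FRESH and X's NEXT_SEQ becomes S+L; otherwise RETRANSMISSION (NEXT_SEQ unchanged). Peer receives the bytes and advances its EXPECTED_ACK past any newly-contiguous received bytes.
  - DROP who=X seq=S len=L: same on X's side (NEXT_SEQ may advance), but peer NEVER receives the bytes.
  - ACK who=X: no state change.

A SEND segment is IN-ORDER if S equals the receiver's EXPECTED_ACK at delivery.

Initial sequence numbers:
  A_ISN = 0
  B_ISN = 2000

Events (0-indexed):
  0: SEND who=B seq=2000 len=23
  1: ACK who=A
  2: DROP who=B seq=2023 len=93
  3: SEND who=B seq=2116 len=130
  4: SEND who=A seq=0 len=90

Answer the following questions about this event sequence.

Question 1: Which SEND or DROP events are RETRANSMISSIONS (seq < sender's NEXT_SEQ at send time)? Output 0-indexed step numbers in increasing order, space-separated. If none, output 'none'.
Step 0: SEND seq=2000 -> fresh
Step 2: DROP seq=2023 -> fresh
Step 3: SEND seq=2116 -> fresh
Step 4: SEND seq=0 -> fresh

Answer: none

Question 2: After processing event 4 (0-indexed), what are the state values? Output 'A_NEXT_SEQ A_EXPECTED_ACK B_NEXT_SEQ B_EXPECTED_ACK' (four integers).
After event 0: A_seq=0 A_ack=2023 B_seq=2023 B_ack=0
After event 1: A_seq=0 A_ack=2023 B_seq=2023 B_ack=0
After event 2: A_seq=0 A_ack=2023 B_seq=2116 B_ack=0
After event 3: A_seq=0 A_ack=2023 B_seq=2246 B_ack=0
After event 4: A_seq=90 A_ack=2023 B_seq=2246 B_ack=90

90 2023 2246 90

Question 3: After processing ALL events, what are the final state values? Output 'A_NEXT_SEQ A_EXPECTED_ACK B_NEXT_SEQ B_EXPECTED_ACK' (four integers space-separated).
Answer: 90 2023 2246 90

Derivation:
After event 0: A_seq=0 A_ack=2023 B_seq=2023 B_ack=0
After event 1: A_seq=0 A_ack=2023 B_seq=2023 B_ack=0
After event 2: A_seq=0 A_ack=2023 B_seq=2116 B_ack=0
After event 3: A_seq=0 A_ack=2023 B_seq=2246 B_ack=0
After event 4: A_seq=90 A_ack=2023 B_seq=2246 B_ack=90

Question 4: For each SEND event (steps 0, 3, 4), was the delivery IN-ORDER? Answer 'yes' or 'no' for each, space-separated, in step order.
Step 0: SEND seq=2000 -> in-order
Step 3: SEND seq=2116 -> out-of-order
Step 4: SEND seq=0 -> in-order

Answer: yes no yes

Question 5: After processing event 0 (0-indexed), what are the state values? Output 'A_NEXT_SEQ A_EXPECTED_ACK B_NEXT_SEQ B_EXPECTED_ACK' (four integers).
After event 0: A_seq=0 A_ack=2023 B_seq=2023 B_ack=0

0 2023 2023 0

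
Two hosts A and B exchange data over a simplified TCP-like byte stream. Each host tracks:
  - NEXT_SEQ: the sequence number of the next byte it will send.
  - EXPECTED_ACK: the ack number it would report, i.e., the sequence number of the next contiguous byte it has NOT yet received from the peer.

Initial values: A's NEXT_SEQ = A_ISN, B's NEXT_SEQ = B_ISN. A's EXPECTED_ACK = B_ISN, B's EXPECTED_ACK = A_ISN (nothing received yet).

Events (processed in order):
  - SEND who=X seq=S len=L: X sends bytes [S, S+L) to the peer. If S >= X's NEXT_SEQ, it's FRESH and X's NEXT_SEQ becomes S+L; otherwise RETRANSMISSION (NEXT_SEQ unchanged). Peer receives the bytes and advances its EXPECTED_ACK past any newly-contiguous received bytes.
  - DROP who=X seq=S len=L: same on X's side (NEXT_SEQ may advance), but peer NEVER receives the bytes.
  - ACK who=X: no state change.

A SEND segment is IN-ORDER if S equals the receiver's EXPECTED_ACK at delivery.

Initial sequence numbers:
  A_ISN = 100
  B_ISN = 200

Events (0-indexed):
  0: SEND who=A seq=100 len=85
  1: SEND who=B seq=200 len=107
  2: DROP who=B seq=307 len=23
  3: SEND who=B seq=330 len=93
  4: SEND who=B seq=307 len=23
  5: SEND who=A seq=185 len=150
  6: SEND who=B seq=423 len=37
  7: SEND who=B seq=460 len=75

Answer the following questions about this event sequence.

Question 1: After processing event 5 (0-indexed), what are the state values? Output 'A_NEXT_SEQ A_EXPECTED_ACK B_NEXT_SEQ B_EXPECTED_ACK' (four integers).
After event 0: A_seq=185 A_ack=200 B_seq=200 B_ack=185
After event 1: A_seq=185 A_ack=307 B_seq=307 B_ack=185
After event 2: A_seq=185 A_ack=307 B_seq=330 B_ack=185
After event 3: A_seq=185 A_ack=307 B_seq=423 B_ack=185
After event 4: A_seq=185 A_ack=423 B_seq=423 B_ack=185
After event 5: A_seq=335 A_ack=423 B_seq=423 B_ack=335

335 423 423 335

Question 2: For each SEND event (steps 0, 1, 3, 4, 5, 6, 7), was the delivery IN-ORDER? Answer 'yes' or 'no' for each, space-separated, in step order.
Step 0: SEND seq=100 -> in-order
Step 1: SEND seq=200 -> in-order
Step 3: SEND seq=330 -> out-of-order
Step 4: SEND seq=307 -> in-order
Step 5: SEND seq=185 -> in-order
Step 6: SEND seq=423 -> in-order
Step 7: SEND seq=460 -> in-order

Answer: yes yes no yes yes yes yes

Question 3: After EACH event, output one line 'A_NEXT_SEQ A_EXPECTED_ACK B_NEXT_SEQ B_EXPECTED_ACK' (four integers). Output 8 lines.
185 200 200 185
185 307 307 185
185 307 330 185
185 307 423 185
185 423 423 185
335 423 423 335
335 460 460 335
335 535 535 335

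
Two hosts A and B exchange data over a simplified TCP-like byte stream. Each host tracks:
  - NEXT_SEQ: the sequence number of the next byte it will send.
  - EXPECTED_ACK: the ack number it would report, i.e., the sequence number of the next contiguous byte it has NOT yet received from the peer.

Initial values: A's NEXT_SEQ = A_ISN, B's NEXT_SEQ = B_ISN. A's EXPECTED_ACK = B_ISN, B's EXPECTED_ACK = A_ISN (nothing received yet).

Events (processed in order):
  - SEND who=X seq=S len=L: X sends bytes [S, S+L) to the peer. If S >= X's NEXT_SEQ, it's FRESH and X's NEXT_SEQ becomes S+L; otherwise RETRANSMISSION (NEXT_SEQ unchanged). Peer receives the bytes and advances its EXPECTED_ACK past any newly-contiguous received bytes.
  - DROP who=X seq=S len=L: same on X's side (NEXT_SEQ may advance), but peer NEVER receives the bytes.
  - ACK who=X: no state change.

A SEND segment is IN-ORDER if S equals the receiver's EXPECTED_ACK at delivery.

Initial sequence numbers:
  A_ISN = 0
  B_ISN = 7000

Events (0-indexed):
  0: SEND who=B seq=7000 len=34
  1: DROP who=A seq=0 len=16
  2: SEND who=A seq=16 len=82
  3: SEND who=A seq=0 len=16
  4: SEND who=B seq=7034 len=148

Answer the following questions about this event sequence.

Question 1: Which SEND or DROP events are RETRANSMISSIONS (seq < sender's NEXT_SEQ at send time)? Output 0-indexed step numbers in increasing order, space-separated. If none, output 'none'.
Answer: 3

Derivation:
Step 0: SEND seq=7000 -> fresh
Step 1: DROP seq=0 -> fresh
Step 2: SEND seq=16 -> fresh
Step 3: SEND seq=0 -> retransmit
Step 4: SEND seq=7034 -> fresh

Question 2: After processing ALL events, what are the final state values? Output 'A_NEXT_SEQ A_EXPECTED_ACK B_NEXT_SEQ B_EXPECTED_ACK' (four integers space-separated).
After event 0: A_seq=0 A_ack=7034 B_seq=7034 B_ack=0
After event 1: A_seq=16 A_ack=7034 B_seq=7034 B_ack=0
After event 2: A_seq=98 A_ack=7034 B_seq=7034 B_ack=0
After event 3: A_seq=98 A_ack=7034 B_seq=7034 B_ack=98
After event 4: A_seq=98 A_ack=7182 B_seq=7182 B_ack=98

Answer: 98 7182 7182 98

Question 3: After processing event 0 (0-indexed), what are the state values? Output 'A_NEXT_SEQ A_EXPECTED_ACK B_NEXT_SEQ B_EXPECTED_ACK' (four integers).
After event 0: A_seq=0 A_ack=7034 B_seq=7034 B_ack=0

0 7034 7034 0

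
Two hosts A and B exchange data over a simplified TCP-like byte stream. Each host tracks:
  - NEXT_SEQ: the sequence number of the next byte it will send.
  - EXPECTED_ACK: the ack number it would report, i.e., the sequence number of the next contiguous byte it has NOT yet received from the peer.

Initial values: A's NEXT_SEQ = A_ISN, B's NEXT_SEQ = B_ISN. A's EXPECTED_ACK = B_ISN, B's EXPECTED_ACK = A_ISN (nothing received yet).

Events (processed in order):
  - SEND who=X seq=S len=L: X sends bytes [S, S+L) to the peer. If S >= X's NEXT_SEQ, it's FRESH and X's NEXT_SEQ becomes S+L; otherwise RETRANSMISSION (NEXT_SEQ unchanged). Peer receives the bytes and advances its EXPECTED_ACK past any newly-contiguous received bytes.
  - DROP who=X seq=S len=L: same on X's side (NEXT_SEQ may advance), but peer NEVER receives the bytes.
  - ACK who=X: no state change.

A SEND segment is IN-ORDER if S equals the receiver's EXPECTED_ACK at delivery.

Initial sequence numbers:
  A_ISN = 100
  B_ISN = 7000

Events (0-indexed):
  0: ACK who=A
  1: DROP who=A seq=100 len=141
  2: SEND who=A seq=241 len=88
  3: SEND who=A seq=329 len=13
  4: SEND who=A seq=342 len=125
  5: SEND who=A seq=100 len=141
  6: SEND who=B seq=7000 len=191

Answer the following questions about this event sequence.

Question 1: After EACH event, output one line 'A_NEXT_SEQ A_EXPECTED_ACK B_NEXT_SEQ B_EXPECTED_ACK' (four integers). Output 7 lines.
100 7000 7000 100
241 7000 7000 100
329 7000 7000 100
342 7000 7000 100
467 7000 7000 100
467 7000 7000 467
467 7191 7191 467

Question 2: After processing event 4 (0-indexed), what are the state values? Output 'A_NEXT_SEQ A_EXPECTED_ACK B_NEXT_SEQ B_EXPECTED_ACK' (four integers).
After event 0: A_seq=100 A_ack=7000 B_seq=7000 B_ack=100
After event 1: A_seq=241 A_ack=7000 B_seq=7000 B_ack=100
After event 2: A_seq=329 A_ack=7000 B_seq=7000 B_ack=100
After event 3: A_seq=342 A_ack=7000 B_seq=7000 B_ack=100
After event 4: A_seq=467 A_ack=7000 B_seq=7000 B_ack=100

467 7000 7000 100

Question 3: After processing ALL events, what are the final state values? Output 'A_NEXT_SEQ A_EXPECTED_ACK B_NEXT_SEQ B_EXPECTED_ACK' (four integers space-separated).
After event 0: A_seq=100 A_ack=7000 B_seq=7000 B_ack=100
After event 1: A_seq=241 A_ack=7000 B_seq=7000 B_ack=100
After event 2: A_seq=329 A_ack=7000 B_seq=7000 B_ack=100
After event 3: A_seq=342 A_ack=7000 B_seq=7000 B_ack=100
After event 4: A_seq=467 A_ack=7000 B_seq=7000 B_ack=100
After event 5: A_seq=467 A_ack=7000 B_seq=7000 B_ack=467
After event 6: A_seq=467 A_ack=7191 B_seq=7191 B_ack=467

Answer: 467 7191 7191 467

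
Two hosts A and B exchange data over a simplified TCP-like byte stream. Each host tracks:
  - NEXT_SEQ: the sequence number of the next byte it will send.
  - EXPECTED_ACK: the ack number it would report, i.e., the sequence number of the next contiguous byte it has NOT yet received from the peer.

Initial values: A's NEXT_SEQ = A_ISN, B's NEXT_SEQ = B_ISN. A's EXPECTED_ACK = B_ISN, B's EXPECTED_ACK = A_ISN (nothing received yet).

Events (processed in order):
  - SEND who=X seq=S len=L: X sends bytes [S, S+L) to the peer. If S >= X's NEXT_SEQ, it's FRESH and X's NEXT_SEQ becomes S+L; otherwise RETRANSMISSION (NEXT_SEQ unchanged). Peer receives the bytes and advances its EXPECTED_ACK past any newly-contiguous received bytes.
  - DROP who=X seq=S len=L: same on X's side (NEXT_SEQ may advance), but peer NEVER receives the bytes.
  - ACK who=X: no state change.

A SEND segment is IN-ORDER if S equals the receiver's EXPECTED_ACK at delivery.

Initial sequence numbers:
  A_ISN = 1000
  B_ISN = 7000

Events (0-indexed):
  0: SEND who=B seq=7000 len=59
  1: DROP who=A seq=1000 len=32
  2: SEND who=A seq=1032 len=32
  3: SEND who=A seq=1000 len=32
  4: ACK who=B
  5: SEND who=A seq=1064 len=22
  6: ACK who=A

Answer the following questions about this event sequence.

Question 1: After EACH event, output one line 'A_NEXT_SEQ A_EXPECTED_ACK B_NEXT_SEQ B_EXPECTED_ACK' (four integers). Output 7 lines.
1000 7059 7059 1000
1032 7059 7059 1000
1064 7059 7059 1000
1064 7059 7059 1064
1064 7059 7059 1064
1086 7059 7059 1086
1086 7059 7059 1086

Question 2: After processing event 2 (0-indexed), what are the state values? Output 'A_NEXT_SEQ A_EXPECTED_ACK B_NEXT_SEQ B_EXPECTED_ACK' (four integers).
After event 0: A_seq=1000 A_ack=7059 B_seq=7059 B_ack=1000
After event 1: A_seq=1032 A_ack=7059 B_seq=7059 B_ack=1000
After event 2: A_seq=1064 A_ack=7059 B_seq=7059 B_ack=1000

1064 7059 7059 1000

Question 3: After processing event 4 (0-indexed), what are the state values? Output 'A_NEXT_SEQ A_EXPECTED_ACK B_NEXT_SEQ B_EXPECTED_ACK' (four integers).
After event 0: A_seq=1000 A_ack=7059 B_seq=7059 B_ack=1000
After event 1: A_seq=1032 A_ack=7059 B_seq=7059 B_ack=1000
After event 2: A_seq=1064 A_ack=7059 B_seq=7059 B_ack=1000
After event 3: A_seq=1064 A_ack=7059 B_seq=7059 B_ack=1064
After event 4: A_seq=1064 A_ack=7059 B_seq=7059 B_ack=1064

1064 7059 7059 1064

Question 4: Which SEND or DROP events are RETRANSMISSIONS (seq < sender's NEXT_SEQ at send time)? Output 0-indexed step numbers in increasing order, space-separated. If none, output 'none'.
Answer: 3

Derivation:
Step 0: SEND seq=7000 -> fresh
Step 1: DROP seq=1000 -> fresh
Step 2: SEND seq=1032 -> fresh
Step 3: SEND seq=1000 -> retransmit
Step 5: SEND seq=1064 -> fresh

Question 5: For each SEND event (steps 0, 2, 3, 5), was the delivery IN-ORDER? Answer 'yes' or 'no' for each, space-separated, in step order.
Answer: yes no yes yes

Derivation:
Step 0: SEND seq=7000 -> in-order
Step 2: SEND seq=1032 -> out-of-order
Step 3: SEND seq=1000 -> in-order
Step 5: SEND seq=1064 -> in-order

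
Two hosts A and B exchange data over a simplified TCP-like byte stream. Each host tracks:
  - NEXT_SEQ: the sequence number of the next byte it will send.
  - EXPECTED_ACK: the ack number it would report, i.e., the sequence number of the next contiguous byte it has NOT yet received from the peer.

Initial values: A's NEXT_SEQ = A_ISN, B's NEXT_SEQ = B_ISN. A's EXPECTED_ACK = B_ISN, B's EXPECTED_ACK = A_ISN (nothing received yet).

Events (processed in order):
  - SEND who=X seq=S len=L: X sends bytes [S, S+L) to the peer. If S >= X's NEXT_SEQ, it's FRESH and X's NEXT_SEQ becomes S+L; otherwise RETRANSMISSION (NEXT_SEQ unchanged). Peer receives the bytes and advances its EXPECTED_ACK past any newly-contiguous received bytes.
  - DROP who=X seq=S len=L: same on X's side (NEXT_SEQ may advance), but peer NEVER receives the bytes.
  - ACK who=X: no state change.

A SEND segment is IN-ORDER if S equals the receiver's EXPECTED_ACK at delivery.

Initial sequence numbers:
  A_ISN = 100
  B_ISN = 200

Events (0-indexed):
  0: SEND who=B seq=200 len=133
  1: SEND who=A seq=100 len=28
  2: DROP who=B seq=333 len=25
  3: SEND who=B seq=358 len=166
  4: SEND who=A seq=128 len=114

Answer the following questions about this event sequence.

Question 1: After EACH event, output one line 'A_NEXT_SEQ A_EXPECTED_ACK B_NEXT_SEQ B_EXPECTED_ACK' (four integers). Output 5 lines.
100 333 333 100
128 333 333 128
128 333 358 128
128 333 524 128
242 333 524 242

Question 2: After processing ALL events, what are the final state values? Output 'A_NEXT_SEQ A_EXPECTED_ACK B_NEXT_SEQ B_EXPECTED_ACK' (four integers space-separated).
Answer: 242 333 524 242

Derivation:
After event 0: A_seq=100 A_ack=333 B_seq=333 B_ack=100
After event 1: A_seq=128 A_ack=333 B_seq=333 B_ack=128
After event 2: A_seq=128 A_ack=333 B_seq=358 B_ack=128
After event 3: A_seq=128 A_ack=333 B_seq=524 B_ack=128
After event 4: A_seq=242 A_ack=333 B_seq=524 B_ack=242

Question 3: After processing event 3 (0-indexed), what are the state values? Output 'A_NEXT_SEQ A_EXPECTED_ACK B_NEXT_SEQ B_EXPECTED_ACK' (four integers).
After event 0: A_seq=100 A_ack=333 B_seq=333 B_ack=100
After event 1: A_seq=128 A_ack=333 B_seq=333 B_ack=128
After event 2: A_seq=128 A_ack=333 B_seq=358 B_ack=128
After event 3: A_seq=128 A_ack=333 B_seq=524 B_ack=128

128 333 524 128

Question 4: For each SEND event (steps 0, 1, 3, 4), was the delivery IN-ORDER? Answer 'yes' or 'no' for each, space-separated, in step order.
Answer: yes yes no yes

Derivation:
Step 0: SEND seq=200 -> in-order
Step 1: SEND seq=100 -> in-order
Step 3: SEND seq=358 -> out-of-order
Step 4: SEND seq=128 -> in-order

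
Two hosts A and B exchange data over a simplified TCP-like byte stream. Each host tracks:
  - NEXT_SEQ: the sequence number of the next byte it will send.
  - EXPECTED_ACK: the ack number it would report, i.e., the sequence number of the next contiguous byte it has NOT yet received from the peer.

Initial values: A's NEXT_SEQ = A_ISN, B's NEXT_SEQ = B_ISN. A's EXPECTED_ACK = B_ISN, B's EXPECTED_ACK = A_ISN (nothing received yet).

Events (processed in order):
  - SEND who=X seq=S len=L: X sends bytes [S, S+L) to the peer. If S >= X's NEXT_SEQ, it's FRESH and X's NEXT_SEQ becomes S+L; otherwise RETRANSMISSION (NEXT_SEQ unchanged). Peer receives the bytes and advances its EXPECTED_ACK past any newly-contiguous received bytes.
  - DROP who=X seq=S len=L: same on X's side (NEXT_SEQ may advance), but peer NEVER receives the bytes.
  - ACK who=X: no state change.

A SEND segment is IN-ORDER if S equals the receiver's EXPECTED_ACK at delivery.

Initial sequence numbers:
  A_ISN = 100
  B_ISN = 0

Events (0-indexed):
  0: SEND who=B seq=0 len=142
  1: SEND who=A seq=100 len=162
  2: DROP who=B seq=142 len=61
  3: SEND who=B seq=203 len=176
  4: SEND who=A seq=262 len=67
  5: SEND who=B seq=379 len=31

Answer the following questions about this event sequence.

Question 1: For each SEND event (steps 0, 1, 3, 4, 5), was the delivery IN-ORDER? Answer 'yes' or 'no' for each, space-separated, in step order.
Step 0: SEND seq=0 -> in-order
Step 1: SEND seq=100 -> in-order
Step 3: SEND seq=203 -> out-of-order
Step 4: SEND seq=262 -> in-order
Step 5: SEND seq=379 -> out-of-order

Answer: yes yes no yes no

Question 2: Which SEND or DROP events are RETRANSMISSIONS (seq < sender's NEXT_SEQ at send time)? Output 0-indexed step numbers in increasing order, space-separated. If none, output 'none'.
Step 0: SEND seq=0 -> fresh
Step 1: SEND seq=100 -> fresh
Step 2: DROP seq=142 -> fresh
Step 3: SEND seq=203 -> fresh
Step 4: SEND seq=262 -> fresh
Step 5: SEND seq=379 -> fresh

Answer: none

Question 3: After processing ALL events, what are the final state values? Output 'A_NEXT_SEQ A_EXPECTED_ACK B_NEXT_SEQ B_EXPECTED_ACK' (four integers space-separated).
Answer: 329 142 410 329

Derivation:
After event 0: A_seq=100 A_ack=142 B_seq=142 B_ack=100
After event 1: A_seq=262 A_ack=142 B_seq=142 B_ack=262
After event 2: A_seq=262 A_ack=142 B_seq=203 B_ack=262
After event 3: A_seq=262 A_ack=142 B_seq=379 B_ack=262
After event 4: A_seq=329 A_ack=142 B_seq=379 B_ack=329
After event 5: A_seq=329 A_ack=142 B_seq=410 B_ack=329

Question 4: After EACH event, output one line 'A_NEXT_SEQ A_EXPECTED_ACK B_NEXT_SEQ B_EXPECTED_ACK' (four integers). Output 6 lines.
100 142 142 100
262 142 142 262
262 142 203 262
262 142 379 262
329 142 379 329
329 142 410 329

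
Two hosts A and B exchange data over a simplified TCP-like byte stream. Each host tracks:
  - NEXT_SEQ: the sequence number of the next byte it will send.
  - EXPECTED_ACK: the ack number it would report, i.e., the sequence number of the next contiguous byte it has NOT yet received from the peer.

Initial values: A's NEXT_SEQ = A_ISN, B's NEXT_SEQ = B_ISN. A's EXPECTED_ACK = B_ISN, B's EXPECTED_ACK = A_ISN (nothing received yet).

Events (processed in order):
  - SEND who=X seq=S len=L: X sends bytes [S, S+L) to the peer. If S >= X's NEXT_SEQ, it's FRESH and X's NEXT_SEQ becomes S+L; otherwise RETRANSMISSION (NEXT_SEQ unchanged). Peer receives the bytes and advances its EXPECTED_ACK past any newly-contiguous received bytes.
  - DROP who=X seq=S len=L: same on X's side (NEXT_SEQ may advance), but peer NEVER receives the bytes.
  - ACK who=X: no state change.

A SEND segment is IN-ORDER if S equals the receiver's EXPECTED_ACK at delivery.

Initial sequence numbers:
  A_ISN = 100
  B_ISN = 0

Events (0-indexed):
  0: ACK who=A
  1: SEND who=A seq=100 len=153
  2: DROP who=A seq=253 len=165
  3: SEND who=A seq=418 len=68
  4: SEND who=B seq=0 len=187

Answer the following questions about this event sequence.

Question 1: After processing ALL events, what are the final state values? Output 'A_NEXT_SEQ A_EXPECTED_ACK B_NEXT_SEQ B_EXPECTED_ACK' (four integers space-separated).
After event 0: A_seq=100 A_ack=0 B_seq=0 B_ack=100
After event 1: A_seq=253 A_ack=0 B_seq=0 B_ack=253
After event 2: A_seq=418 A_ack=0 B_seq=0 B_ack=253
After event 3: A_seq=486 A_ack=0 B_seq=0 B_ack=253
After event 4: A_seq=486 A_ack=187 B_seq=187 B_ack=253

Answer: 486 187 187 253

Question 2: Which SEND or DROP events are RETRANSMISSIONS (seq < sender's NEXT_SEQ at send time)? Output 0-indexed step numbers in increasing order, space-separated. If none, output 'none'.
Step 1: SEND seq=100 -> fresh
Step 2: DROP seq=253 -> fresh
Step 3: SEND seq=418 -> fresh
Step 4: SEND seq=0 -> fresh

Answer: none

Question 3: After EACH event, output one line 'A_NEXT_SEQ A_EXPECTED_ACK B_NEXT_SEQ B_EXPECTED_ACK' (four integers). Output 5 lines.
100 0 0 100
253 0 0 253
418 0 0 253
486 0 0 253
486 187 187 253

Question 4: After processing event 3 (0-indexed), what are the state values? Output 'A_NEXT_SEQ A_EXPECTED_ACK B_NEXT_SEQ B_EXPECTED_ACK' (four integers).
After event 0: A_seq=100 A_ack=0 B_seq=0 B_ack=100
After event 1: A_seq=253 A_ack=0 B_seq=0 B_ack=253
After event 2: A_seq=418 A_ack=0 B_seq=0 B_ack=253
After event 3: A_seq=486 A_ack=0 B_seq=0 B_ack=253

486 0 0 253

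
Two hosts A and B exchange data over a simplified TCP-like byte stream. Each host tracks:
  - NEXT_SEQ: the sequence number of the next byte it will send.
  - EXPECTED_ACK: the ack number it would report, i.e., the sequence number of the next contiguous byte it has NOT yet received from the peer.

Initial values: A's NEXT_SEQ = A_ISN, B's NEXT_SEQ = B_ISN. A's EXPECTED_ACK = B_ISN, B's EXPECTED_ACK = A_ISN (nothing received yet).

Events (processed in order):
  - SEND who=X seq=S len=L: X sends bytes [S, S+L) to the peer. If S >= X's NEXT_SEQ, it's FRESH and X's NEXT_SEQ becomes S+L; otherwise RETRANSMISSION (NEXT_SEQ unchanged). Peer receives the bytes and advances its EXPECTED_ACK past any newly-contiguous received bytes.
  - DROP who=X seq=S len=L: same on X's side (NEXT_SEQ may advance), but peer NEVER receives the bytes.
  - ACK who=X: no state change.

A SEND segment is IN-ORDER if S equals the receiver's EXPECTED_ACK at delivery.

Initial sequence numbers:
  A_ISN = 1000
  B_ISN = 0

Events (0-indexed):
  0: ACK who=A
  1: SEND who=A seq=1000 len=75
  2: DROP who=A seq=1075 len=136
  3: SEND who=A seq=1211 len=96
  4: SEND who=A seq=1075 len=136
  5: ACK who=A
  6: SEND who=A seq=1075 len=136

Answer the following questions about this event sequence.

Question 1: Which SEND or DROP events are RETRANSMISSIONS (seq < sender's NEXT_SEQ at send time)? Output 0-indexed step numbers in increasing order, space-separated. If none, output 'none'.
Answer: 4 6

Derivation:
Step 1: SEND seq=1000 -> fresh
Step 2: DROP seq=1075 -> fresh
Step 3: SEND seq=1211 -> fresh
Step 4: SEND seq=1075 -> retransmit
Step 6: SEND seq=1075 -> retransmit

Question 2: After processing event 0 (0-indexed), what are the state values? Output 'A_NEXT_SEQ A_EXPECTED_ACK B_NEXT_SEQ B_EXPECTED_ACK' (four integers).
After event 0: A_seq=1000 A_ack=0 B_seq=0 B_ack=1000

1000 0 0 1000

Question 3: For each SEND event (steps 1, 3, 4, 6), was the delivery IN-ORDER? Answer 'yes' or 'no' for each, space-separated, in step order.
Answer: yes no yes no

Derivation:
Step 1: SEND seq=1000 -> in-order
Step 3: SEND seq=1211 -> out-of-order
Step 4: SEND seq=1075 -> in-order
Step 6: SEND seq=1075 -> out-of-order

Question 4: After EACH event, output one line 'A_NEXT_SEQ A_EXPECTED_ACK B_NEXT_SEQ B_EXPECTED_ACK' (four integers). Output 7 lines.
1000 0 0 1000
1075 0 0 1075
1211 0 0 1075
1307 0 0 1075
1307 0 0 1307
1307 0 0 1307
1307 0 0 1307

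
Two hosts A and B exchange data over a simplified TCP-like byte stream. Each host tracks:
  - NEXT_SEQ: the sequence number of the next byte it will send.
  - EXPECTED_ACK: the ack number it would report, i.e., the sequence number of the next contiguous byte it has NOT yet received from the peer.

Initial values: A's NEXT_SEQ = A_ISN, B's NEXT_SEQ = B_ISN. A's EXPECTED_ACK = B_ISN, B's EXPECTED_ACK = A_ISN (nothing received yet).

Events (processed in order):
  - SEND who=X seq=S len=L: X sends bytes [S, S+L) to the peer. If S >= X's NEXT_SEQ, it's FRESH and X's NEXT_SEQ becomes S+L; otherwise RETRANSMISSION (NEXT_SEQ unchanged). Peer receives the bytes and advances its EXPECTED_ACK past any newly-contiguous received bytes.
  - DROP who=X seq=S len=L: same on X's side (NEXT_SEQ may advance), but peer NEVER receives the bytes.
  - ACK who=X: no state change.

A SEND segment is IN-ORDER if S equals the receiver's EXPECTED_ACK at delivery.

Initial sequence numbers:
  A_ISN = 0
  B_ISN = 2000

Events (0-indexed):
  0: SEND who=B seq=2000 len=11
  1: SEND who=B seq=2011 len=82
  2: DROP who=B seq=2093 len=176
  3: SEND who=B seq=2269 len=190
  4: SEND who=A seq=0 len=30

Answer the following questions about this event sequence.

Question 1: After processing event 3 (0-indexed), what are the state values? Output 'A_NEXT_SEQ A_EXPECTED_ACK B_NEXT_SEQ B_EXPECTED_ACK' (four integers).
After event 0: A_seq=0 A_ack=2011 B_seq=2011 B_ack=0
After event 1: A_seq=0 A_ack=2093 B_seq=2093 B_ack=0
After event 2: A_seq=0 A_ack=2093 B_seq=2269 B_ack=0
After event 3: A_seq=0 A_ack=2093 B_seq=2459 B_ack=0

0 2093 2459 0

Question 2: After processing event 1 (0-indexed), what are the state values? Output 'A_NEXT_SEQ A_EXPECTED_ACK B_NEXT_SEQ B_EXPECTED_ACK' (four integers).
After event 0: A_seq=0 A_ack=2011 B_seq=2011 B_ack=0
After event 1: A_seq=0 A_ack=2093 B_seq=2093 B_ack=0

0 2093 2093 0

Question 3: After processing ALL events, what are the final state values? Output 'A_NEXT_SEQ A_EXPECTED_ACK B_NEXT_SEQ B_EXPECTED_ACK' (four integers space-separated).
Answer: 30 2093 2459 30

Derivation:
After event 0: A_seq=0 A_ack=2011 B_seq=2011 B_ack=0
After event 1: A_seq=0 A_ack=2093 B_seq=2093 B_ack=0
After event 2: A_seq=0 A_ack=2093 B_seq=2269 B_ack=0
After event 3: A_seq=0 A_ack=2093 B_seq=2459 B_ack=0
After event 4: A_seq=30 A_ack=2093 B_seq=2459 B_ack=30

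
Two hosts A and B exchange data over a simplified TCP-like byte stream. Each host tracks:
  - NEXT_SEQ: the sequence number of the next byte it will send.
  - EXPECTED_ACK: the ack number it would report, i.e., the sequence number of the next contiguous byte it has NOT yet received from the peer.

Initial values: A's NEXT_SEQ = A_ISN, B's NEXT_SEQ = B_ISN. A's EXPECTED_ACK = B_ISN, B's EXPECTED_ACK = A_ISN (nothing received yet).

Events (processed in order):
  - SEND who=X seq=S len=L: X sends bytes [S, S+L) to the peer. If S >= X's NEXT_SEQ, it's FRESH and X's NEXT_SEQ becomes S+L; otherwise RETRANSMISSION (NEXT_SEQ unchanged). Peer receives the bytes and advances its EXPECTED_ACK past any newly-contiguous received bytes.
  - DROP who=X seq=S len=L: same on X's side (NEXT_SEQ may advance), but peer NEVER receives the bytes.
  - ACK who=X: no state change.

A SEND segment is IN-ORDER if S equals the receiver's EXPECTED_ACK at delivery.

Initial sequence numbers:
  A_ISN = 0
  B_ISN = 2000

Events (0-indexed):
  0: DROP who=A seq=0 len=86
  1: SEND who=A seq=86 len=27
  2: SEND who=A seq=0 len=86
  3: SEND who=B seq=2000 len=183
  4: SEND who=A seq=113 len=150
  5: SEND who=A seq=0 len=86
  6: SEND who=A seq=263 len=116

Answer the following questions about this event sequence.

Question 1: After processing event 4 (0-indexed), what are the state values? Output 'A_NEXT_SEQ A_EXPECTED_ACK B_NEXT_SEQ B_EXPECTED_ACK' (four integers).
After event 0: A_seq=86 A_ack=2000 B_seq=2000 B_ack=0
After event 1: A_seq=113 A_ack=2000 B_seq=2000 B_ack=0
After event 2: A_seq=113 A_ack=2000 B_seq=2000 B_ack=113
After event 3: A_seq=113 A_ack=2183 B_seq=2183 B_ack=113
After event 4: A_seq=263 A_ack=2183 B_seq=2183 B_ack=263

263 2183 2183 263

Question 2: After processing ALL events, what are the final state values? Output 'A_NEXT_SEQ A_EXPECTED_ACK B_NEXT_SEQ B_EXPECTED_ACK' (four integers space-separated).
After event 0: A_seq=86 A_ack=2000 B_seq=2000 B_ack=0
After event 1: A_seq=113 A_ack=2000 B_seq=2000 B_ack=0
After event 2: A_seq=113 A_ack=2000 B_seq=2000 B_ack=113
After event 3: A_seq=113 A_ack=2183 B_seq=2183 B_ack=113
After event 4: A_seq=263 A_ack=2183 B_seq=2183 B_ack=263
After event 5: A_seq=263 A_ack=2183 B_seq=2183 B_ack=263
After event 6: A_seq=379 A_ack=2183 B_seq=2183 B_ack=379

Answer: 379 2183 2183 379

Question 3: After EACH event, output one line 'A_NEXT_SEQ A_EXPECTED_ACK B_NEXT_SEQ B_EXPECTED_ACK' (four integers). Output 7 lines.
86 2000 2000 0
113 2000 2000 0
113 2000 2000 113
113 2183 2183 113
263 2183 2183 263
263 2183 2183 263
379 2183 2183 379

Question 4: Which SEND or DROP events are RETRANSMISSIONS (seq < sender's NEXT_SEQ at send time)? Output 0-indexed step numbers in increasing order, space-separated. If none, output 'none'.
Answer: 2 5

Derivation:
Step 0: DROP seq=0 -> fresh
Step 1: SEND seq=86 -> fresh
Step 2: SEND seq=0 -> retransmit
Step 3: SEND seq=2000 -> fresh
Step 4: SEND seq=113 -> fresh
Step 5: SEND seq=0 -> retransmit
Step 6: SEND seq=263 -> fresh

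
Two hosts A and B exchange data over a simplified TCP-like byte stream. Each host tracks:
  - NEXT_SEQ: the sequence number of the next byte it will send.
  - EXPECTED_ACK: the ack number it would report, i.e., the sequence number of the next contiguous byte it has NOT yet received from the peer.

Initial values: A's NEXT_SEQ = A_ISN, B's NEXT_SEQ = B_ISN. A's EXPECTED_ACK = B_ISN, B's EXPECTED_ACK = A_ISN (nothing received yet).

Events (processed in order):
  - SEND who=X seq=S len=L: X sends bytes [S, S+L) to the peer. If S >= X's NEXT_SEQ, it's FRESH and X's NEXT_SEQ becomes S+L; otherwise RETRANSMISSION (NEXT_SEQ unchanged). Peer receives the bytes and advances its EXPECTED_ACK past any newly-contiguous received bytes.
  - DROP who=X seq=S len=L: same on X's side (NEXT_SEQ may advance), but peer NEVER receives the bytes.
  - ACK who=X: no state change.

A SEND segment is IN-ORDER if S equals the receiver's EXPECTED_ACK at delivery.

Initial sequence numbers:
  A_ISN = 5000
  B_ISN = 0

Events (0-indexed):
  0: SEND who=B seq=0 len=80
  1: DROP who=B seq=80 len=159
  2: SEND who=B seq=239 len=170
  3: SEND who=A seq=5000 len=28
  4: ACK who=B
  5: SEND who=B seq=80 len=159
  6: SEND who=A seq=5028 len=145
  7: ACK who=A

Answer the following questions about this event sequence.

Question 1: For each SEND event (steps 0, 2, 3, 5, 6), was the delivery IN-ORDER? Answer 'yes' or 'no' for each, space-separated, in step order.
Step 0: SEND seq=0 -> in-order
Step 2: SEND seq=239 -> out-of-order
Step 3: SEND seq=5000 -> in-order
Step 5: SEND seq=80 -> in-order
Step 6: SEND seq=5028 -> in-order

Answer: yes no yes yes yes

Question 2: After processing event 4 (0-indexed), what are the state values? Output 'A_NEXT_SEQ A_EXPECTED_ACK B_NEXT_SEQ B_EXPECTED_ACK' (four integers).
After event 0: A_seq=5000 A_ack=80 B_seq=80 B_ack=5000
After event 1: A_seq=5000 A_ack=80 B_seq=239 B_ack=5000
After event 2: A_seq=5000 A_ack=80 B_seq=409 B_ack=5000
After event 3: A_seq=5028 A_ack=80 B_seq=409 B_ack=5028
After event 4: A_seq=5028 A_ack=80 B_seq=409 B_ack=5028

5028 80 409 5028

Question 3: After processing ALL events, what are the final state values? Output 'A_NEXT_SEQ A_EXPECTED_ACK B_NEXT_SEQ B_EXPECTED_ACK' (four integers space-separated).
Answer: 5173 409 409 5173

Derivation:
After event 0: A_seq=5000 A_ack=80 B_seq=80 B_ack=5000
After event 1: A_seq=5000 A_ack=80 B_seq=239 B_ack=5000
After event 2: A_seq=5000 A_ack=80 B_seq=409 B_ack=5000
After event 3: A_seq=5028 A_ack=80 B_seq=409 B_ack=5028
After event 4: A_seq=5028 A_ack=80 B_seq=409 B_ack=5028
After event 5: A_seq=5028 A_ack=409 B_seq=409 B_ack=5028
After event 6: A_seq=5173 A_ack=409 B_seq=409 B_ack=5173
After event 7: A_seq=5173 A_ack=409 B_seq=409 B_ack=5173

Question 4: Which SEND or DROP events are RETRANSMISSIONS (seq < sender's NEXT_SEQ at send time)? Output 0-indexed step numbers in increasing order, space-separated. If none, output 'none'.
Step 0: SEND seq=0 -> fresh
Step 1: DROP seq=80 -> fresh
Step 2: SEND seq=239 -> fresh
Step 3: SEND seq=5000 -> fresh
Step 5: SEND seq=80 -> retransmit
Step 6: SEND seq=5028 -> fresh

Answer: 5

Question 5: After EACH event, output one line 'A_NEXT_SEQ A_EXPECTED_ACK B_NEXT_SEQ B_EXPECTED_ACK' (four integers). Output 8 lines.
5000 80 80 5000
5000 80 239 5000
5000 80 409 5000
5028 80 409 5028
5028 80 409 5028
5028 409 409 5028
5173 409 409 5173
5173 409 409 5173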